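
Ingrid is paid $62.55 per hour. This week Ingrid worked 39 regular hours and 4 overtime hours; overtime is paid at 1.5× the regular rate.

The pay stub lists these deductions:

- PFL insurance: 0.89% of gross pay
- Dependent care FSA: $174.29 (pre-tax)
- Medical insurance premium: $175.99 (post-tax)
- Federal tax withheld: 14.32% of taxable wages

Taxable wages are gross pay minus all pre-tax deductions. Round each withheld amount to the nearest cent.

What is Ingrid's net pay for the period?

Regular pay: 39 × $62.55 = $2,439.45
Overtime pay: 4 × $62.55 × 1.5 = $375.30
Gross pay = $2,439.45 + $375.30 = $2,814.75
Dependent care FSA: $174.29
Taxable wages = $2,814.75 − $174.29 = $2,640.46
Federal tax withheld: $2,640.46 × 0.1432 = $378.11
PFL insurance: $2,814.75 × 0.0089 = $25.05
Medical insurance premium: $175.99
Total deductions = $174.29 + $378.11 + $25.05 + $175.99 = $753.44
Net pay = $2,814.75 − $753.44 = $2,061.31

$2,061.31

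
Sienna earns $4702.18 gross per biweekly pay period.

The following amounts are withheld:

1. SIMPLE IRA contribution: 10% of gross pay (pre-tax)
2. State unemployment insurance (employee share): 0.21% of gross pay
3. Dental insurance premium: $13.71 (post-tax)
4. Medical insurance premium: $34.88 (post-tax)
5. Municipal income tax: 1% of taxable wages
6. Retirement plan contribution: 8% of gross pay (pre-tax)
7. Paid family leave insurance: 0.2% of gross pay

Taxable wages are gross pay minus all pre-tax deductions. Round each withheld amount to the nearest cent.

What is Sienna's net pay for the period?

$3749.37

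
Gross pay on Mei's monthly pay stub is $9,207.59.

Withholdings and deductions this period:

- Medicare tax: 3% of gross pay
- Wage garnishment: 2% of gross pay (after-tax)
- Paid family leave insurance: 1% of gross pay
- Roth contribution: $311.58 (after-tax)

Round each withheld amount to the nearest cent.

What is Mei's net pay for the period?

$8,343.55

Paid family leave insurance: $9,207.59 × 0.01 = $92.08
Medicare tax: $9,207.59 × 0.03 = $276.23
Wage garnishment: $9,207.59 × 0.02 = $184.15
Roth contribution: $311.58
Total deductions = $92.08 + $276.23 + $184.15 + $311.58 = $864.04
Net pay = $9,207.59 − $864.04 = $8,343.55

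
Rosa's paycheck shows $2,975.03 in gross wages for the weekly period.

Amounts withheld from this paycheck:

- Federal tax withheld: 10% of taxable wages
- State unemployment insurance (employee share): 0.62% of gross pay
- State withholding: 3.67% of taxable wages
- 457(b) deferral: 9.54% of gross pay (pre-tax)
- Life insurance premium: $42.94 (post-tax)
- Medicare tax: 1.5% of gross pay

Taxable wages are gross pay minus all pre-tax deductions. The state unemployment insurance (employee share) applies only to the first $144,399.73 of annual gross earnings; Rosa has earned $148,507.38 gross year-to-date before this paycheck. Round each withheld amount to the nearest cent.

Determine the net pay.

457(b) deferral: $2,975.03 × 0.0954 = $283.82
Taxable wages = $2,975.03 − $283.82 = $2,691.21
Federal tax withheld: $2,691.21 × 0.1 = $269.12
State withholding: $2,691.21 × 0.0367 = $98.77
Medicare tax: $2,975.03 × 0.015 = $44.63
State unemployment insurance (employee share): annual cap $144,399.73 already reached (YTD $148,507.38), so $0.00
Life insurance premium: $42.94
Total deductions = $283.82 + $269.12 + $98.77 + $44.63 + $0.00 + $42.94 = $739.28
Net pay = $2,975.03 − $739.28 = $2,235.75

$2,235.75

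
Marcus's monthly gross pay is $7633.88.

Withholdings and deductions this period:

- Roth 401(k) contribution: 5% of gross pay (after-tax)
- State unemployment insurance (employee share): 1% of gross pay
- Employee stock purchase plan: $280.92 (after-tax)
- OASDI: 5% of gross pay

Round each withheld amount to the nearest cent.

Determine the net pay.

OASDI: $7633.88 × 0.05 = $381.69
State unemployment insurance (employee share): $7633.88 × 0.01 = $76.34
Roth 401(k) contribution: $7633.88 × 0.05 = $381.69
Employee stock purchase plan: $280.92
Total deductions = $381.69 + $76.34 + $381.69 + $280.92 = $1120.64
Net pay = $7633.88 − $1120.64 = $6513.24

$6513.24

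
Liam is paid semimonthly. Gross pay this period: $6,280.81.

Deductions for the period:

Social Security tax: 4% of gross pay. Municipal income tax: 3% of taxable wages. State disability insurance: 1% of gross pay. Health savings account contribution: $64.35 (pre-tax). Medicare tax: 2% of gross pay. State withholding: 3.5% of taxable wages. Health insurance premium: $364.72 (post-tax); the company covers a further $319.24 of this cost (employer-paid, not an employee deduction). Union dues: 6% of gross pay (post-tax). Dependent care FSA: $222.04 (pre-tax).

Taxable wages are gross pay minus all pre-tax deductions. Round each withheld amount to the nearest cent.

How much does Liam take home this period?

Dependent care FSA: $222.04
Health savings account contribution: $64.35
Pre-tax total = $222.04 + $64.35 = $286.39
Taxable wages = $6,280.81 − $286.39 = $5,994.42
Municipal income tax: $5,994.42 × 0.03 = $179.83
State withholding: $5,994.42 × 0.035 = $209.80
Social Security tax: $6,280.81 × 0.04 = $251.23
Medicare tax: $6,280.81 × 0.02 = $125.62
State disability insurance: $6,280.81 × 0.01 = $62.81
Health insurance premium: $364.72
Union dues: $6,280.81 × 0.06 = $376.85
(Employer's $319.24 toward health insurance premium is not withheld from the employee.)
Total deductions = $222.04 + $64.35 + $179.83 + $209.80 + $251.23 + $125.62 + $62.81 + $364.72 + $376.85 = $1,857.25
Net pay = $6,280.81 − $1,857.25 = $4,423.56

$4,423.56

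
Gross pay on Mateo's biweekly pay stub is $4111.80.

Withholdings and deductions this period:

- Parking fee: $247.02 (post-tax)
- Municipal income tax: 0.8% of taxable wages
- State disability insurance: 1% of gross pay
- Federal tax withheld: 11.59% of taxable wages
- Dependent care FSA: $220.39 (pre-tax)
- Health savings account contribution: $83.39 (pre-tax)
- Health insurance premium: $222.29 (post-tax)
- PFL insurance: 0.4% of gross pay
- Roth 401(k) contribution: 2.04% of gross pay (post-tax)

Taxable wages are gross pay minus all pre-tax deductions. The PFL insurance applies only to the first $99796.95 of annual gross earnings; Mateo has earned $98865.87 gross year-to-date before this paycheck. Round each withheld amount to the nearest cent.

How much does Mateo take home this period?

Dependent care FSA: $220.39
Health savings account contribution: $83.39
Pre-tax total = $220.39 + $83.39 = $303.78
Taxable wages = $4111.80 − $303.78 = $3808.02
Federal tax withheld: $3808.02 × 0.1159 = $441.35
Municipal income tax: $3808.02 × 0.008 = $30.46
PFL insurance: only $99796.95 − $98865.87 = $931.08 of this check is subject → $931.08 × 0.004 = $3.72
State disability insurance: $4111.80 × 0.01 = $41.12
Health insurance premium: $222.29
Parking fee: $247.02
Roth 401(k) contribution: $4111.80 × 0.0204 = $83.88
Total deductions = $220.39 + $83.39 + $441.35 + $30.46 + $3.72 + $41.12 + $222.29 + $247.02 + $83.88 = $1373.62
Net pay = $4111.80 − $1373.62 = $2738.18

$2738.18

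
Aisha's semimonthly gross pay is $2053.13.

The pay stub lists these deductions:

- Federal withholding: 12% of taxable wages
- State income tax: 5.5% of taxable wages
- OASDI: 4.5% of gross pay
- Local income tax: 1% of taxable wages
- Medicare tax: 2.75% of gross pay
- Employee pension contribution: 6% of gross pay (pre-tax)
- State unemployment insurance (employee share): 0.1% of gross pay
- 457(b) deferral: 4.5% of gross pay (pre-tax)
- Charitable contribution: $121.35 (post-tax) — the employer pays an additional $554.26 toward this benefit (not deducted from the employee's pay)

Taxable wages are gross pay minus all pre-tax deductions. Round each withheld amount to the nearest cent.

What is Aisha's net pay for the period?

$1225.34

Employee pension contribution: $2053.13 × 0.06 = $123.19
457(b) deferral: $2053.13 × 0.045 = $92.39
Pre-tax total = $123.19 + $92.39 = $215.58
Taxable wages = $2053.13 − $215.58 = $1837.55
Federal withholding: $1837.55 × 0.12 = $220.51
State income tax: $1837.55 × 0.055 = $101.07
Local income tax: $1837.55 × 0.01 = $18.38
State unemployment insurance (employee share): $2053.13 × 0.001 = $2.05
Medicare tax: $2053.13 × 0.0275 = $56.46
OASDI: $2053.13 × 0.045 = $92.39
Charitable contribution: $121.35
(Employer's $554.26 toward charitable contribution is not withheld from the employee.)
Total deductions = $123.19 + $92.39 + $220.51 + $101.07 + $18.38 + $2.05 + $56.46 + $92.39 + $121.35 = $827.79
Net pay = $2053.13 − $827.79 = $1225.34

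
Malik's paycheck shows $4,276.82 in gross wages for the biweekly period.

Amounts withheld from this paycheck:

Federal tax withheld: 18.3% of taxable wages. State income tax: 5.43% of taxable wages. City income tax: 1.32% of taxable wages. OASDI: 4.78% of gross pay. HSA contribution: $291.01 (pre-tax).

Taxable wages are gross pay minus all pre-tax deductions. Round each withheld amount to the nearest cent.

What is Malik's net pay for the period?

$2,782.94

HSA contribution: $291.01
Taxable wages = $4,276.82 − $291.01 = $3,985.81
Federal tax withheld: $3,985.81 × 0.183 = $729.40
City income tax: $3,985.81 × 0.0132 = $52.61
State income tax: $3,985.81 × 0.0543 = $216.43
OASDI: $4,276.82 × 0.0478 = $204.43
Total deductions = $291.01 + $729.40 + $52.61 + $216.43 + $204.43 = $1,493.88
Net pay = $4,276.82 − $1,493.88 = $2,782.94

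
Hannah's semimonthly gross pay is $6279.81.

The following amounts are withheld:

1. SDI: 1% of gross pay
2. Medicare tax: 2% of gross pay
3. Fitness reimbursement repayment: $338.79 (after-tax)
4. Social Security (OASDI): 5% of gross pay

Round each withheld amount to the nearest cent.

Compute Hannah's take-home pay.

SDI: $6279.81 × 0.01 = $62.80
Social Security (OASDI): $6279.81 × 0.05 = $313.99
Medicare tax: $6279.81 × 0.02 = $125.60
Fitness reimbursement repayment: $338.79
Total deductions = $62.80 + $313.99 + $125.60 + $338.79 = $841.18
Net pay = $6279.81 − $841.18 = $5438.63

$5438.63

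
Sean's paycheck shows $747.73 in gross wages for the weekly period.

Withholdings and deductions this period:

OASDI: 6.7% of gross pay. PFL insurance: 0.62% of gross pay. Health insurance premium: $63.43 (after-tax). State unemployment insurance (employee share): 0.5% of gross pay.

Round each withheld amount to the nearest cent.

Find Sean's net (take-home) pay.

PFL insurance: $747.73 × 0.0062 = $4.64
OASDI: $747.73 × 0.067 = $50.10
State unemployment insurance (employee share): $747.73 × 0.005 = $3.74
Health insurance premium: $63.43
Total deductions = $4.64 + $50.10 + $3.74 + $63.43 = $121.91
Net pay = $747.73 − $121.91 = $625.82

$625.82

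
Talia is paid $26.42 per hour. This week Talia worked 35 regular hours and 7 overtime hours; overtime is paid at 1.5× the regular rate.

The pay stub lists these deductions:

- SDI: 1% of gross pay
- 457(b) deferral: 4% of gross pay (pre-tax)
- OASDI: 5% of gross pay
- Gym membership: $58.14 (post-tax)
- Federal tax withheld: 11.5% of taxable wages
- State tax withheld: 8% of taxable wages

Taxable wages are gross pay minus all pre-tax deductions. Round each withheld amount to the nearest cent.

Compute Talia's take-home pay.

Regular pay: 35 × $26.42 = $924.70
Overtime pay: 7 × $26.42 × 1.5 = $277.41
Gross pay = $924.70 + $277.41 = $1,202.11
457(b) deferral: $1,202.11 × 0.04 = $48.08
Taxable wages = $1,202.11 − $48.08 = $1,154.03
Federal tax withheld: $1,154.03 × 0.115 = $132.71
State tax withheld: $1,154.03 × 0.08 = $92.32
OASDI: $1,202.11 × 0.05 = $60.11
SDI: $1,202.11 × 0.01 = $12.02
Gym membership: $58.14
Total deductions = $48.08 + $132.71 + $92.32 + $60.11 + $12.02 + $58.14 = $403.38
Net pay = $1,202.11 − $403.38 = $798.73

$798.73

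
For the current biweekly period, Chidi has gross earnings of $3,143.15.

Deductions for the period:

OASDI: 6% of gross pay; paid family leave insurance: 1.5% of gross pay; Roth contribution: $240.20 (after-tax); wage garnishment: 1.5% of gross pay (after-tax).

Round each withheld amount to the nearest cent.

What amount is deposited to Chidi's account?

$2,620.06

Paid family leave insurance: $3,143.15 × 0.015 = $47.15
OASDI: $3,143.15 × 0.06 = $188.59
Roth contribution: $240.20
Wage garnishment: $3,143.15 × 0.015 = $47.15
Total deductions = $47.15 + $188.59 + $240.20 + $47.15 = $523.09
Net pay = $3,143.15 − $523.09 = $2,620.06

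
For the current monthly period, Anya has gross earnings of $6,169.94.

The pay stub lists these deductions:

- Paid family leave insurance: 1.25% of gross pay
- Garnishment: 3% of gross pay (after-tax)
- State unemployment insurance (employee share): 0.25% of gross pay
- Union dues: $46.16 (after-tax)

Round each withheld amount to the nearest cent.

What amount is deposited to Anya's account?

$5,846.14

Paid family leave insurance: $6,169.94 × 0.0125 = $77.12
State unemployment insurance (employee share): $6,169.94 × 0.0025 = $15.42
Garnishment: $6,169.94 × 0.03 = $185.10
Union dues: $46.16
Total deductions = $77.12 + $15.42 + $185.10 + $46.16 = $323.80
Net pay = $6,169.94 − $323.80 = $5,846.14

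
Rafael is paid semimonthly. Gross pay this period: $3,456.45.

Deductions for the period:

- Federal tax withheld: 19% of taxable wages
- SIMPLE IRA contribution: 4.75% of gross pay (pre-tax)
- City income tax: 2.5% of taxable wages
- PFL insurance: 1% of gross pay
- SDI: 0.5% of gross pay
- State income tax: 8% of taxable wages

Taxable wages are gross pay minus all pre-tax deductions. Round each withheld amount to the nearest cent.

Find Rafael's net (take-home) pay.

SIMPLE IRA contribution: $3,456.45 × 0.0475 = $164.18
Taxable wages = $3,456.45 − $164.18 = $3,292.27
City income tax: $3,292.27 × 0.025 = $82.31
Federal tax withheld: $3,292.27 × 0.19 = $625.53
State income tax: $3,292.27 × 0.08 = $263.38
PFL insurance: $3,456.45 × 0.01 = $34.56
SDI: $3,456.45 × 0.005 = $17.28
Total deductions = $164.18 + $82.31 + $625.53 + $263.38 + $34.56 + $17.28 = $1,187.24
Net pay = $3,456.45 − $1,187.24 = $2,269.21

$2,269.21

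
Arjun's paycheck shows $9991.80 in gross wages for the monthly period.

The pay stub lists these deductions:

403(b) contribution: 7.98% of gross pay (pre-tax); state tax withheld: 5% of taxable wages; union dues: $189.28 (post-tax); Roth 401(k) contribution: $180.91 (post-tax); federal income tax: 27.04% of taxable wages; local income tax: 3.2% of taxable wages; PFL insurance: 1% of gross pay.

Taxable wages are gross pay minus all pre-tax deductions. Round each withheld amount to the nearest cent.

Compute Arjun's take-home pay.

$5484.22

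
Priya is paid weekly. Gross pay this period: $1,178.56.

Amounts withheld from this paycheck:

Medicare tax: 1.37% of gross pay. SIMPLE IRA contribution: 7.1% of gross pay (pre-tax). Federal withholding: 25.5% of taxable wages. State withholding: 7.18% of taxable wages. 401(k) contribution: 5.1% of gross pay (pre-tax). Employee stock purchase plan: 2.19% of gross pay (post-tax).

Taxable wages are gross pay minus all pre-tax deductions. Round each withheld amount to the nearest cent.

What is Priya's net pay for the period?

$654.64

SIMPLE IRA contribution: $1,178.56 × 0.071 = $83.68
401(k) contribution: $1,178.56 × 0.051 = $60.11
Pre-tax total = $83.68 + $60.11 = $143.79
Taxable wages = $1,178.56 − $143.79 = $1,034.77
State withholding: $1,034.77 × 0.0718 = $74.30
Federal withholding: $1,034.77 × 0.255 = $263.87
Medicare tax: $1,178.56 × 0.0137 = $16.15
Employee stock purchase plan: $1,178.56 × 0.0219 = $25.81
Total deductions = $83.68 + $60.11 + $74.30 + $263.87 + $16.15 + $25.81 = $523.92
Net pay = $1,178.56 − $523.92 = $654.64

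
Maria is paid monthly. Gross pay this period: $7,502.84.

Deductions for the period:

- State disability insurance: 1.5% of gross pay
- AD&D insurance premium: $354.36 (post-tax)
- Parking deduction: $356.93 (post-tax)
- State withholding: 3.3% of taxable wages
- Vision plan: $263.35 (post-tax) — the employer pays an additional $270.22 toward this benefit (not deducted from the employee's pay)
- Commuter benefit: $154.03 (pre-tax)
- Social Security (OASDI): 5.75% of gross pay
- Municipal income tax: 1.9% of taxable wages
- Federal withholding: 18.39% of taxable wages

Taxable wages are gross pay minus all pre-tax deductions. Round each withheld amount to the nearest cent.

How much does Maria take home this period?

Commuter benefit: $154.03
Taxable wages = $7,502.84 − $154.03 = $7,348.81
Municipal income tax: $7,348.81 × 0.019 = $139.63
State withholding: $7,348.81 × 0.033 = $242.51
Federal withholding: $7,348.81 × 0.1839 = $1,351.45
State disability insurance: $7,502.84 × 0.015 = $112.54
Social Security (OASDI): $7,502.84 × 0.0575 = $431.41
AD&D insurance premium: $354.36
Vision plan: $263.35
Parking deduction: $356.93
(Employer's $270.22 toward vision plan is not withheld from the employee.)
Total deductions = $154.03 + $139.63 + $242.51 + $1,351.45 + $112.54 + $431.41 + $354.36 + $263.35 + $356.93 = $3,406.21
Net pay = $7,502.84 − $3,406.21 = $4,096.63

$4,096.63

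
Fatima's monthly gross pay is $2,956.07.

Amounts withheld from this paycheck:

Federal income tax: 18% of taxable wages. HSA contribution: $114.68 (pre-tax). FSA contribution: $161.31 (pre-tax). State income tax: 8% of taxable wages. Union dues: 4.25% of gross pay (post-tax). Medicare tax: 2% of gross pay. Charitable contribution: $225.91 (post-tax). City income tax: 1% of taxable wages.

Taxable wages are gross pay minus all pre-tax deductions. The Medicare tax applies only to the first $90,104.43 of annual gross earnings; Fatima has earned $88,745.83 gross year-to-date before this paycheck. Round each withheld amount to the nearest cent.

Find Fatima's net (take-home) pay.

FSA contribution: $161.31
HSA contribution: $114.68
Pre-tax total = $161.31 + $114.68 = $275.99
Taxable wages = $2,956.07 − $275.99 = $2,680.08
City income tax: $2,680.08 × 0.01 = $26.80
State income tax: $2,680.08 × 0.08 = $214.41
Federal income tax: $2,680.08 × 0.18 = $482.41
Medicare tax: only $90,104.43 − $88,745.83 = $1,358.60 of this check is subject → $1,358.60 × 0.02 = $27.17
Charitable contribution: $225.91
Union dues: $2,956.07 × 0.0425 = $125.63
Total deductions = $161.31 + $114.68 + $26.80 + $214.41 + $482.41 + $27.17 + $225.91 + $125.63 = $1,378.32
Net pay = $2,956.07 − $1,378.32 = $1,577.75

$1,577.75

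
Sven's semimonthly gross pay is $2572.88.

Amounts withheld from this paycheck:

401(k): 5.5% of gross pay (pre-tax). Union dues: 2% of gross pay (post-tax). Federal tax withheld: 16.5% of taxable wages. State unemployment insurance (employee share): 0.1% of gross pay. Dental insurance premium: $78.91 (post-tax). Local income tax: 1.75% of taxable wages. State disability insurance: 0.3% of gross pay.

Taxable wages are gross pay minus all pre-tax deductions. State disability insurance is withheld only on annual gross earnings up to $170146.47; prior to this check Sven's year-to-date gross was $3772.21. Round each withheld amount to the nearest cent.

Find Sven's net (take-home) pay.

401(k): $2572.88 × 0.055 = $141.51
Taxable wages = $2572.88 − $141.51 = $2431.37
Federal tax withheld: $2431.37 × 0.165 = $401.18
Local income tax: $2431.37 × 0.0175 = $42.55
State unemployment insurance (employee share): $2572.88 × 0.001 = $2.57
State disability insurance: cap not yet reached, full $2572.88 is subject → $2572.88 × 0.003 = $7.72
Union dues: $2572.88 × 0.02 = $51.46
Dental insurance premium: $78.91
Total deductions = $141.51 + $401.18 + $42.55 + $2.57 + $7.72 + $51.46 + $78.91 = $725.90
Net pay = $2572.88 − $725.90 = $1846.98

$1846.98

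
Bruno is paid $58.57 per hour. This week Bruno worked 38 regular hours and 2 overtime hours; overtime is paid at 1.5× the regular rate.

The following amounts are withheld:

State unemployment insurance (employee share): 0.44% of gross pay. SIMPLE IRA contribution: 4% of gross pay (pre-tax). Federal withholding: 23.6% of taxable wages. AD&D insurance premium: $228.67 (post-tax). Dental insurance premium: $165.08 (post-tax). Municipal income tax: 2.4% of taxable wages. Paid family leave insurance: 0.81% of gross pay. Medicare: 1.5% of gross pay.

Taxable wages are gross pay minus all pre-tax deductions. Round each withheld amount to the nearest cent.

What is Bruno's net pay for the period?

Regular pay: 38 × $58.57 = $2225.66
Overtime pay: 2 × $58.57 × 1.5 = $175.71
Gross pay = $2225.66 + $175.71 = $2401.37
SIMPLE IRA contribution: $2401.37 × 0.04 = $96.05
Taxable wages = $2401.37 − $96.05 = $2305.32
Federal withholding: $2305.32 × 0.236 = $544.06
Municipal income tax: $2305.32 × 0.024 = $55.33
Medicare: $2401.37 × 0.015 = $36.02
Paid family leave insurance: $2401.37 × 0.0081 = $19.45
State unemployment insurance (employee share): $2401.37 × 0.0044 = $10.57
Dental insurance premium: $165.08
AD&D insurance premium: $228.67
Total deductions = $96.05 + $544.06 + $55.33 + $36.02 + $19.45 + $10.57 + $165.08 + $228.67 = $1155.23
Net pay = $2401.37 − $1155.23 = $1246.14

$1246.14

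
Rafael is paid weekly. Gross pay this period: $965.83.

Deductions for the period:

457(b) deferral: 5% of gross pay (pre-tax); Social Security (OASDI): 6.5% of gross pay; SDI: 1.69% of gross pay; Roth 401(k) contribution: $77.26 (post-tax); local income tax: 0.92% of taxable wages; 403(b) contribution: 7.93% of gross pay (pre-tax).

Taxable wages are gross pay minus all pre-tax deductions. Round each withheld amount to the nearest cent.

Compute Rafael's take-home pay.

$676.85

403(b) contribution: $965.83 × 0.0793 = $76.59
457(b) deferral: $965.83 × 0.05 = $48.29
Pre-tax total = $76.59 + $48.29 = $124.88
Taxable wages = $965.83 − $124.88 = $840.95
Local income tax: $840.95 × 0.0092 = $7.74
Social Security (OASDI): $965.83 × 0.065 = $62.78
SDI: $965.83 × 0.0169 = $16.32
Roth 401(k) contribution: $77.26
Total deductions = $76.59 + $48.29 + $7.74 + $62.78 + $16.32 + $77.26 = $288.98
Net pay = $965.83 − $288.98 = $676.85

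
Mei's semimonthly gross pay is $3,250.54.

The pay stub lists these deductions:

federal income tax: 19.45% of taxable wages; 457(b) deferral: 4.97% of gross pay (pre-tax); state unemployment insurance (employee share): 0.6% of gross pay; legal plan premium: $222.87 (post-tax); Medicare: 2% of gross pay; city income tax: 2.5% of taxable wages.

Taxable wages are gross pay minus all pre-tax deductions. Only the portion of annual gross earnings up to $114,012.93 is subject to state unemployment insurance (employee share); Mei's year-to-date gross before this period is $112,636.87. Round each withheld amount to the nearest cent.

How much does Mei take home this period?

$2,114.82

457(b) deferral: $3,250.54 × 0.0497 = $161.55
Taxable wages = $3,250.54 − $161.55 = $3,088.99
City income tax: $3,088.99 × 0.025 = $77.22
Federal income tax: $3,088.99 × 0.1945 = $600.81
Medicare: $3,250.54 × 0.02 = $65.01
State unemployment insurance (employee share): only $114,012.93 − $112,636.87 = $1,376.06 of this check is subject → $1,376.06 × 0.006 = $8.26
Legal plan premium: $222.87
Total deductions = $161.55 + $77.22 + $600.81 + $65.01 + $8.26 + $222.87 = $1,135.72
Net pay = $3,250.54 − $1,135.72 = $2,114.82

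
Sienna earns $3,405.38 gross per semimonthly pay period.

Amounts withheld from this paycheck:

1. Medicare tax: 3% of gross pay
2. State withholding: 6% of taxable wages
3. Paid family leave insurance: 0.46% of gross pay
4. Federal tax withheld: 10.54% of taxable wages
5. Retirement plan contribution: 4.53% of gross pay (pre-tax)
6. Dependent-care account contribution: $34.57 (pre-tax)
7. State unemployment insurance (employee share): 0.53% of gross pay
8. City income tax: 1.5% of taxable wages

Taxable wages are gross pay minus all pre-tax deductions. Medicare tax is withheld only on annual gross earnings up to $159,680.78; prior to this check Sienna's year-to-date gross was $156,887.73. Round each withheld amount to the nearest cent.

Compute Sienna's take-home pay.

Dependent-care account contribution: $34.57
Retirement plan contribution: $3,405.38 × 0.0453 = $154.26
Pre-tax total = $34.57 + $154.26 = $188.83
Taxable wages = $3,405.38 − $188.83 = $3,216.55
State withholding: $3,216.55 × 0.06 = $192.99
Federal tax withheld: $3,216.55 × 0.1054 = $339.02
City income tax: $3,216.55 × 0.015 = $48.25
Medicare tax: only $159,680.78 − $156,887.73 = $2,793.05 of this check is subject → $2,793.05 × 0.03 = $83.79
State unemployment insurance (employee share): $3,405.38 × 0.0053 = $18.05
Paid family leave insurance: $3,405.38 × 0.0046 = $15.66
Total deductions = $34.57 + $154.26 + $192.99 + $339.02 + $48.25 + $83.79 + $18.05 + $15.66 = $886.59
Net pay = $3,405.38 − $886.59 = $2,518.79

$2,518.79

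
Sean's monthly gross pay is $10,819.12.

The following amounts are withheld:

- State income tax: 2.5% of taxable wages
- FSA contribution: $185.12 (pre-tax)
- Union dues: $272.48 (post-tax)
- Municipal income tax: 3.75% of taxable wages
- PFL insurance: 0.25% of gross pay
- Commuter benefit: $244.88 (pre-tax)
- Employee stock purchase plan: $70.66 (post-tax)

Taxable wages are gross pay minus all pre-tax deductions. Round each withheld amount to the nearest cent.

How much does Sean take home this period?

FSA contribution: $185.12
Commuter benefit: $244.88
Pre-tax total = $185.12 + $244.88 = $430.00
Taxable wages = $10,819.12 − $430.00 = $10,389.12
State income tax: $10,389.12 × 0.025 = $259.73
Municipal income tax: $10,389.12 × 0.0375 = $389.59
PFL insurance: $10,819.12 × 0.0025 = $27.05
Employee stock purchase plan: $70.66
Union dues: $272.48
Total deductions = $185.12 + $244.88 + $259.73 + $389.59 + $27.05 + $70.66 + $272.48 = $1,449.51
Net pay = $10,819.12 − $1,449.51 = $9,369.61

$9,369.61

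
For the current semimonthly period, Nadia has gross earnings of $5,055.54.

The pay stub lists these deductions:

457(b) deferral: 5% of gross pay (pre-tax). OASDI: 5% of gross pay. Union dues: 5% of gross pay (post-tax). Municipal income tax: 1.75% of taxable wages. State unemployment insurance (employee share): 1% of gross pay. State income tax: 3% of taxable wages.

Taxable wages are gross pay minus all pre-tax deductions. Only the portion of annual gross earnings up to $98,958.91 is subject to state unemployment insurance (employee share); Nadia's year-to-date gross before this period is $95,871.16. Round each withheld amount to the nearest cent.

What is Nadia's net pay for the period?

457(b) deferral: $5,055.54 × 0.05 = $252.78
Taxable wages = $5,055.54 − $252.78 = $4,802.76
State income tax: $4,802.76 × 0.03 = $144.08
Municipal income tax: $4,802.76 × 0.0175 = $84.05
OASDI: $5,055.54 × 0.05 = $252.78
State unemployment insurance (employee share): only $98,958.91 − $95,871.16 = $3,087.75 of this check is subject → $3,087.75 × 0.01 = $30.88
Union dues: $5,055.54 × 0.05 = $252.78
Total deductions = $252.78 + $144.08 + $84.05 + $252.78 + $30.88 + $252.78 = $1,017.35
Net pay = $5,055.54 − $1,017.35 = $4,038.19

$4,038.19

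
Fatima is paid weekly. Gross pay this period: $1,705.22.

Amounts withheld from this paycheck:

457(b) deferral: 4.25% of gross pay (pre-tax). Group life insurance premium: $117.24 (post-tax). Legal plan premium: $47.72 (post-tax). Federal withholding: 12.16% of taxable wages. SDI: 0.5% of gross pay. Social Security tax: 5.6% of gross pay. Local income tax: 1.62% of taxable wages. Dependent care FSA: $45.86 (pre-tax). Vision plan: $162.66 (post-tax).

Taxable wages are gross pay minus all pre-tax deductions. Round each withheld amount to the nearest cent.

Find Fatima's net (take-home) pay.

Dependent care FSA: $45.86
457(b) deferral: $1,705.22 × 0.0425 = $72.47
Pre-tax total = $45.86 + $72.47 = $118.33
Taxable wages = $1,705.22 − $118.33 = $1,586.89
Federal withholding: $1,586.89 × 0.1216 = $192.97
Local income tax: $1,586.89 × 0.0162 = $25.71
Social Security tax: $1,705.22 × 0.056 = $95.49
SDI: $1,705.22 × 0.005 = $8.53
Legal plan premium: $47.72
Group life insurance premium: $117.24
Vision plan: $162.66
Total deductions = $45.86 + $72.47 + $192.97 + $25.71 + $95.49 + $8.53 + $47.72 + $117.24 + $162.66 = $768.65
Net pay = $1,705.22 − $768.65 = $936.57

$936.57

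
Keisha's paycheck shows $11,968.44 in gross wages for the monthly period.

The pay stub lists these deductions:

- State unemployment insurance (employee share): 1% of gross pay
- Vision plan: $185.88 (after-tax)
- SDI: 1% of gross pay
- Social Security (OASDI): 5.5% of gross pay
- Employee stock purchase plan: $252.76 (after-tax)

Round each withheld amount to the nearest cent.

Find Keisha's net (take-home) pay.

$10,632.18

Social Security (OASDI): $11,968.44 × 0.055 = $658.26
State unemployment insurance (employee share): $11,968.44 × 0.01 = $119.68
SDI: $11,968.44 × 0.01 = $119.68
Employee stock purchase plan: $252.76
Vision plan: $185.88
Total deductions = $658.26 + $119.68 + $119.68 + $252.76 + $185.88 = $1,336.26
Net pay = $11,968.44 − $1,336.26 = $10,632.18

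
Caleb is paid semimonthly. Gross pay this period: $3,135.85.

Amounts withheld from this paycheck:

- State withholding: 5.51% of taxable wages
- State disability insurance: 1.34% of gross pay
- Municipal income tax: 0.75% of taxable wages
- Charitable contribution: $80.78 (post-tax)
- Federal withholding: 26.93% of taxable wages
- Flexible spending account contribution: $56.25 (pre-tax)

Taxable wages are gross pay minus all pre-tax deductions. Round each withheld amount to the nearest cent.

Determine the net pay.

Flexible spending account contribution: $56.25
Taxable wages = $3,135.85 − $56.25 = $3,079.60
Municipal income tax: $3,079.60 × 0.0075 = $23.10
State withholding: $3,079.60 × 0.0551 = $169.69
Federal withholding: $3,079.60 × 0.2693 = $829.34
State disability insurance: $3,135.85 × 0.0134 = $42.02
Charitable contribution: $80.78
Total deductions = $56.25 + $23.10 + $169.69 + $829.34 + $42.02 + $80.78 = $1,201.18
Net pay = $3,135.85 − $1,201.18 = $1,934.67

$1,934.67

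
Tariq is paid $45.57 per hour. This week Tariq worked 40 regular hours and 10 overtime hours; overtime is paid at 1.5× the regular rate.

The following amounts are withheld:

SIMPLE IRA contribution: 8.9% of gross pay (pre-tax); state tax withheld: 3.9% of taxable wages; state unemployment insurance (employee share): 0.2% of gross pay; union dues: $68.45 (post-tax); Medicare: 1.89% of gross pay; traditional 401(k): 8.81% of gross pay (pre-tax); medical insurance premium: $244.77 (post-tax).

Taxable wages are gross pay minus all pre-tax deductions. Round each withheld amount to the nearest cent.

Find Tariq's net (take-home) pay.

$1,616.43

Regular pay: 40 × $45.57 = $1,822.80
Overtime pay: 10 × $45.57 × 1.5 = $683.55
Gross pay = $1,822.80 + $683.55 = $2,506.35
SIMPLE IRA contribution: $2,506.35 × 0.089 = $223.07
Traditional 401(k): $2,506.35 × 0.0881 = $220.81
Pre-tax total = $223.07 + $220.81 = $443.88
Taxable wages = $2,506.35 − $443.88 = $2,062.47
State tax withheld: $2,062.47 × 0.039 = $80.44
Medicare: $2,506.35 × 0.0189 = $47.37
State unemployment insurance (employee share): $2,506.35 × 0.002 = $5.01
Medical insurance premium: $244.77
Union dues: $68.45
Total deductions = $223.07 + $220.81 + $80.44 + $47.37 + $5.01 + $244.77 + $68.45 = $889.92
Net pay = $2,506.35 − $889.92 = $1,616.43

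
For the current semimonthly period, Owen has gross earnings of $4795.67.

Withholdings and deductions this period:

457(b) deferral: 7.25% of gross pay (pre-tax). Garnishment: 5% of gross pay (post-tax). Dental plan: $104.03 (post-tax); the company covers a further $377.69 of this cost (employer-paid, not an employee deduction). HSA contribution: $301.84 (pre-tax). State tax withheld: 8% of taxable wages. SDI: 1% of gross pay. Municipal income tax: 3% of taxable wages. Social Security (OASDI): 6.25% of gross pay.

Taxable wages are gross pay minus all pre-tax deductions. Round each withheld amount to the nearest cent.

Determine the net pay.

HSA contribution: $301.84
457(b) deferral: $4795.67 × 0.0725 = $347.69
Pre-tax total = $301.84 + $347.69 = $649.53
Taxable wages = $4795.67 − $649.53 = $4146.14
State tax withheld: $4146.14 × 0.08 = $331.69
Municipal income tax: $4146.14 × 0.03 = $124.38
SDI: $4795.67 × 0.01 = $47.96
Social Security (OASDI): $4795.67 × 0.0625 = $299.73
Garnishment: $4795.67 × 0.05 = $239.78
Dental plan: $104.03
(Employer's $377.69 toward dental plan is not withheld from the employee.)
Total deductions = $301.84 + $347.69 + $331.69 + $124.38 + $47.96 + $299.73 + $239.78 + $104.03 = $1797.10
Net pay = $4795.67 − $1797.10 = $2998.57

$2998.57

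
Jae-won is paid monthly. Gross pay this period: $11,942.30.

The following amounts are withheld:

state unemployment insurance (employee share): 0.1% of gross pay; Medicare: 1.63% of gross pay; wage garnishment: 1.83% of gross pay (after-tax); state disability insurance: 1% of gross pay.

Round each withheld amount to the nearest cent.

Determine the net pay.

State disability insurance: $11,942.30 × 0.01 = $119.42
State unemployment insurance (employee share): $11,942.30 × 0.001 = $11.94
Medicare: $11,942.30 × 0.0163 = $194.66
Wage garnishment: $11,942.30 × 0.0183 = $218.54
Total deductions = $119.42 + $11.94 + $194.66 + $218.54 = $544.56
Net pay = $11,942.30 − $544.56 = $11,397.74

$11,397.74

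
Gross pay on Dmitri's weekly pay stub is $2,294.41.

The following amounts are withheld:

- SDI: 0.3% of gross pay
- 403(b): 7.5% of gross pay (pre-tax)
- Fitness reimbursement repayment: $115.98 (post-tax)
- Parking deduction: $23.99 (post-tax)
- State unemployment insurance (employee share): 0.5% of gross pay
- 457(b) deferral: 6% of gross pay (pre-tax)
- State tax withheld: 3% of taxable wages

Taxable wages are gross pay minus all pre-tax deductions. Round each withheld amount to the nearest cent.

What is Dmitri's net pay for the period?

403(b): $2,294.41 × 0.075 = $172.08
457(b) deferral: $2,294.41 × 0.06 = $137.66
Pre-tax total = $172.08 + $137.66 = $309.74
Taxable wages = $2,294.41 − $309.74 = $1,984.67
State tax withheld: $1,984.67 × 0.03 = $59.54
SDI: $2,294.41 × 0.003 = $6.88
State unemployment insurance (employee share): $2,294.41 × 0.005 = $11.47
Fitness reimbursement repayment: $115.98
Parking deduction: $23.99
Total deductions = $172.08 + $137.66 + $59.54 + $6.88 + $11.47 + $115.98 + $23.99 = $527.60
Net pay = $2,294.41 − $527.60 = $1,766.81

$1,766.81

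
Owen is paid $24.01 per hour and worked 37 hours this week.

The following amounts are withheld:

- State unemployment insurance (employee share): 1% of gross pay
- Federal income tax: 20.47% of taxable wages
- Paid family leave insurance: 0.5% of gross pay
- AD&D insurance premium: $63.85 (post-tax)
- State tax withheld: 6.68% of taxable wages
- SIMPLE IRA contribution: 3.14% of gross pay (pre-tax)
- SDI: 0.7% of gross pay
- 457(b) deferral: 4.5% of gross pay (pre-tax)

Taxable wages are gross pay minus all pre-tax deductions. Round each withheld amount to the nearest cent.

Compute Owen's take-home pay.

Gross pay: 37 × $24.01 = $888.37
457(b) deferral: $888.37 × 0.045 = $39.98
SIMPLE IRA contribution: $888.37 × 0.0314 = $27.89
Pre-tax total = $39.98 + $27.89 = $67.87
Taxable wages = $888.37 − $67.87 = $820.50
Federal income tax: $820.50 × 0.2047 = $167.96
State tax withheld: $820.50 × 0.0668 = $54.81
State unemployment insurance (employee share): $888.37 × 0.01 = $8.88
SDI: $888.37 × 0.007 = $6.22
Paid family leave insurance: $888.37 × 0.005 = $4.44
AD&D insurance premium: $63.85
Total deductions = $39.98 + $27.89 + $167.96 + $54.81 + $8.88 + $6.22 + $4.44 + $63.85 = $374.03
Net pay = $888.37 − $374.03 = $514.34

$514.34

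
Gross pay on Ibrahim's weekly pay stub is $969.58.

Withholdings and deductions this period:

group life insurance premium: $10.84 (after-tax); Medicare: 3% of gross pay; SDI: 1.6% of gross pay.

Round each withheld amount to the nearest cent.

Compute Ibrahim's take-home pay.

Medicare: $969.58 × 0.03 = $29.09
SDI: $969.58 × 0.016 = $15.51
Group life insurance premium: $10.84
Total deductions = $29.09 + $15.51 + $10.84 = $55.44
Net pay = $969.58 − $55.44 = $914.14

$914.14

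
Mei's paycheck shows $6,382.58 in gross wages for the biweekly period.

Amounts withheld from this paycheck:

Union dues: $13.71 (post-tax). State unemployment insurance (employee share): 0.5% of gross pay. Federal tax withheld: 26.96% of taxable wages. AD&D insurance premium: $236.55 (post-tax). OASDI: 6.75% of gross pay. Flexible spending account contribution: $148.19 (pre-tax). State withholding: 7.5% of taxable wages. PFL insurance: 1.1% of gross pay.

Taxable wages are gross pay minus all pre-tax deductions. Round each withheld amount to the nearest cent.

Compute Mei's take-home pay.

Flexible spending account contribution: $148.19
Taxable wages = $6,382.58 − $148.19 = $6,234.39
Federal tax withheld: $6,234.39 × 0.2696 = $1,680.79
State withholding: $6,234.39 × 0.075 = $467.58
State unemployment insurance (employee share): $6,382.58 × 0.005 = $31.91
OASDI: $6,382.58 × 0.0675 = $430.82
PFL insurance: $6,382.58 × 0.011 = $70.21
Union dues: $13.71
AD&D insurance premium: $236.55
Total deductions = $148.19 + $1,680.79 + $467.58 + $31.91 + $430.82 + $70.21 + $13.71 + $236.55 = $3,079.76
Net pay = $6,382.58 − $3,079.76 = $3,302.82

$3,302.82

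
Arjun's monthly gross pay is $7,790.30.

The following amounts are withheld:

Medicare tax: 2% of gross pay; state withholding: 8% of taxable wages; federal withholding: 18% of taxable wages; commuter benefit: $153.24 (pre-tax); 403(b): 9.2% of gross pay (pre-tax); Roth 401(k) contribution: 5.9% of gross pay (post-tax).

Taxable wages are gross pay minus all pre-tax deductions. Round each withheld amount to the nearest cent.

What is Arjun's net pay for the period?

$4,505.62

403(b): $7,790.30 × 0.092 = $716.71
Commuter benefit: $153.24
Pre-tax total = $716.71 + $153.24 = $869.95
Taxable wages = $7,790.30 − $869.95 = $6,920.35
Federal withholding: $6,920.35 × 0.18 = $1,245.66
State withholding: $6,920.35 × 0.08 = $553.63
Medicare tax: $7,790.30 × 0.02 = $155.81
Roth 401(k) contribution: $7,790.30 × 0.059 = $459.63
Total deductions = $716.71 + $153.24 + $1,245.66 + $553.63 + $155.81 + $459.63 = $3,284.68
Net pay = $7,790.30 − $3,284.68 = $4,505.62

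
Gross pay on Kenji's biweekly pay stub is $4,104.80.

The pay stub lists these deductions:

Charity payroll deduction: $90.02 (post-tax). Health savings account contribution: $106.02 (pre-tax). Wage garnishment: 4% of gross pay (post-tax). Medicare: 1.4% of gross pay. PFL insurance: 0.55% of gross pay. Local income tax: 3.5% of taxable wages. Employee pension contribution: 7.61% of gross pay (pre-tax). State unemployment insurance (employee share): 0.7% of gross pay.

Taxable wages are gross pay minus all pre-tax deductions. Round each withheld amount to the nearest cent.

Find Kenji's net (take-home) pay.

Health savings account contribution: $106.02
Employee pension contribution: $4,104.80 × 0.0761 = $312.38
Pre-tax total = $106.02 + $312.38 = $418.40
Taxable wages = $4,104.80 − $418.40 = $3,686.40
Local income tax: $3,686.40 × 0.035 = $129.02
PFL insurance: $4,104.80 × 0.0055 = $22.58
Medicare: $4,104.80 × 0.014 = $57.47
State unemployment insurance (employee share): $4,104.80 × 0.007 = $28.73
Wage garnishment: $4,104.80 × 0.04 = $164.19
Charity payroll deduction: $90.02
Total deductions = $106.02 + $312.38 + $129.02 + $22.58 + $57.47 + $28.73 + $164.19 + $90.02 = $910.41
Net pay = $4,104.80 − $910.41 = $3,194.39

$3,194.39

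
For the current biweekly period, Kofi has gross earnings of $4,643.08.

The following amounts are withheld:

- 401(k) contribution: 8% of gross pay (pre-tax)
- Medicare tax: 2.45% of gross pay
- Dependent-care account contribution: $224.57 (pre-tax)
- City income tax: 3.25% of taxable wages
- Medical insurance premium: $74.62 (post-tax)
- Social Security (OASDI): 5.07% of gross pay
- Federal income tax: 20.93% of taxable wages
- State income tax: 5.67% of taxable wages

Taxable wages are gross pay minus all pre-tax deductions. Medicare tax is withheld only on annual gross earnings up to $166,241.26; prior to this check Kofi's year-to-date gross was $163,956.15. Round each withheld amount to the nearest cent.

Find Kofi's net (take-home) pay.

$2,473.00

401(k) contribution: $4,643.08 × 0.08 = $371.45
Dependent-care account contribution: $224.57
Pre-tax total = $371.45 + $224.57 = $596.02
Taxable wages = $4,643.08 − $596.02 = $4,047.06
State income tax: $4,047.06 × 0.0567 = $229.47
City income tax: $4,047.06 × 0.0325 = $131.53
Federal income tax: $4,047.06 × 0.2093 = $847.05
Medicare tax: only $166,241.26 − $163,956.15 = $2,285.11 of this check is subject → $2,285.11 × 0.0245 = $55.99
Social Security (OASDI): $4,643.08 × 0.0507 = $235.40
Medical insurance premium: $74.62
Total deductions = $371.45 + $224.57 + $229.47 + $131.53 + $847.05 + $55.99 + $235.40 + $74.62 = $2,170.08
Net pay = $4,643.08 − $2,170.08 = $2,473.00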